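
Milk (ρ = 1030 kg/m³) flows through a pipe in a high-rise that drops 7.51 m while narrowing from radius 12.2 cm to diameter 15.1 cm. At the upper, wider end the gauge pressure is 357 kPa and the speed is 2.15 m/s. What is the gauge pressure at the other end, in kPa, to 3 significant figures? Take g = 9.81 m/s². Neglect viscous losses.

By continuity, v₂ = v₁·A₁/A₂ = 2.15·(468/179) = 5.61 m/s.
Energy conservation along the streamline gives P₂ = P₁ − ½ρ(v₂² − v₁²) − ρg(h₂ − h₁).
P₂ = 357000 + ½·1030·(2.15² − 5.61²) − 1030·9.81·(−7.51) = 357000 + (-13900) − (-75900) = 419000 Pa.

P₂ ≈ 419 kPa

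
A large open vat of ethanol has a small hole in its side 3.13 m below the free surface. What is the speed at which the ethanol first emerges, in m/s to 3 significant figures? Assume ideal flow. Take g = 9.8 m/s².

With the surface at rest and both surface and jet at atmospheric pressure, Bernoulli gives ρg h = ½ρv², so v = √(2gh) = √(2·9.8·3.13) = 7.83 m/s.

v ≈ 7.83 m/s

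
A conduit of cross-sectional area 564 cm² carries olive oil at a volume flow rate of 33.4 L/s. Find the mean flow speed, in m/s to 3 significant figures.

v ≈ 0.592 m/s

Q = 33.4 L/s = 0.0334 m³/s.
v = Q/A = 0.0334 / 0.0564 = 0.592 m/s.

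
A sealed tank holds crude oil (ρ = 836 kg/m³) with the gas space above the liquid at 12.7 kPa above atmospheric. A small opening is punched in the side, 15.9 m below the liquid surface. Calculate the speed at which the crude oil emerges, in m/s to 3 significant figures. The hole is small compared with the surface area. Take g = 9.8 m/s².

Take point 1 at the surface (v₁ ≈ 0) and point 2 at the hole (at atmospheric pressure). Bernoulli: P₁ + ρg h = P_atm + ½ρv₂².
With P₁ − P_atm = 12700 Pa, v₂ = √(2gh + 2ΔP/ρ) = √(2·9.8·15.9 + 2·12700/836) = 18.5 m/s.

v ≈ 18.5 m/s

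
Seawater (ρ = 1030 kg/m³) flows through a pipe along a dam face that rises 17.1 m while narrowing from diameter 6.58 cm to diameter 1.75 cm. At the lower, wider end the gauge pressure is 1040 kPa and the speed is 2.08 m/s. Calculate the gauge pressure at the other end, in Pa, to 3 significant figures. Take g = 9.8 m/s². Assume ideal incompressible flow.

P₂ ≈ 424000 Pa

By continuity, v₂ = v₁·A₁/A₂ = 2.08·(34.0/2.41) = 29.4 m/s.
Applying Bernoulli between the two ends and solving for P₂: P₂ = P₁ + ½ρ(v₁² − v₂²) − ρgΔh.
P₂ = 1040000 + ½·1030·(2.08² − 29.4²) − 1030·9.8·(+17.1) = 1040000 + (-443000) − (173000) = 424000 Pa.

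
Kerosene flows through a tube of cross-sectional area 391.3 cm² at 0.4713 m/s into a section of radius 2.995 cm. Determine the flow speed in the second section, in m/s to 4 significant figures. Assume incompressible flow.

v₂ ≈ 6.544 m/s

By continuity, v₂ = v₁·A₁/A₂ = 0.4713·(391.3/28.18) = 6.544 m/s.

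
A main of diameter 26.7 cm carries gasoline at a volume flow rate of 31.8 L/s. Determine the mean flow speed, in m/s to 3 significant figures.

v = 0.568 m/s

Q = 31.8 L/s = 0.0318 m³/s.
v = Q/A = 0.0318 / 0.0560 = 0.568 m/s.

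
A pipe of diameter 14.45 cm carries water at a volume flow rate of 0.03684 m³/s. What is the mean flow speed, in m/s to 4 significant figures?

v ≈ 2.246 m/s

Q = 0.03684 m³/s = 0.03684 m³/s.
v = Q/A = 0.03684 / 0.01640 = 2.246 m/s.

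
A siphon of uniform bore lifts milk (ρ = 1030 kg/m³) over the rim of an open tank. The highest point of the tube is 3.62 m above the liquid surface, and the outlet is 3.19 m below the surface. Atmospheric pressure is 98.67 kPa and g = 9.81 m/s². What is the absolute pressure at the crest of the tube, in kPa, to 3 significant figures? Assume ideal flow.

29.9 kPa

The outlet speed comes from Torricelli: v = √(2g·3.19) = 7.91 m/s.
The bore is uniform, so the speed at the crest is the same v. Bernoulli surface→crest: P_atm = P_top + ½ρv² + ρg·h_top.
P_top = 98670 − ½·1030·7.91² − 1030·9.81·3.62 = 29900 Pa.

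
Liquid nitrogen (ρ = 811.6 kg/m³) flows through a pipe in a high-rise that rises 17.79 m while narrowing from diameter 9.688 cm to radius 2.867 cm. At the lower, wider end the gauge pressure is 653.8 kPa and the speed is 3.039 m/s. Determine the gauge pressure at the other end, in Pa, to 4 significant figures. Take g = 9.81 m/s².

The volume flow rate is constant, so v₂ = (A₁/A₂)v₁ = (73.72/25.82)·3.039 = 8.675 m/s.
Energy conservation along the streamline gives P₂ = P₁ − ½ρ(v₂² − v₁²) − ρg(h₂ − h₁).
P₂ = 653800 + ½·811.6·(3.039² − 8.675²) − 811.6·9.81·(+17.79) = 653800 + (-26790) − (141600) = 485400 Pa.

P₂ = 485400 Pa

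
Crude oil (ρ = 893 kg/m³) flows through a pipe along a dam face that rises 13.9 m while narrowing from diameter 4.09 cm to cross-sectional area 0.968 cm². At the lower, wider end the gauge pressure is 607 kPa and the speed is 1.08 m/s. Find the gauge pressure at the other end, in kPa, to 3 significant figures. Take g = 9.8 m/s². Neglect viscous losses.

390 kPa

By continuity, v₂ = v₁·A₁/A₂ = 1.08·(13.1/0.968) = 14.7 m/s.
Applying Bernoulli between the two ends and solving for P₂: P₂ = P₁ + ½ρ(v₁² − v₂²) − ρgΔh.
P₂ = 607000 + ½·893·(1.08² − 14.7²) − 893·9.8·(+13.9) = 607000 + (-95400) − (122000) = 390000 Pa.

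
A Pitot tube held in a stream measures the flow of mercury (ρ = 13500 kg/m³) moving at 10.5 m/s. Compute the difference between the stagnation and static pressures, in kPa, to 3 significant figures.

744 kPa

The dynamic pressure equals the rise in static pressure at the stagnation point: ΔP = ½ρv².
ΔP = ½·13500·10.5² = 744000 Pa.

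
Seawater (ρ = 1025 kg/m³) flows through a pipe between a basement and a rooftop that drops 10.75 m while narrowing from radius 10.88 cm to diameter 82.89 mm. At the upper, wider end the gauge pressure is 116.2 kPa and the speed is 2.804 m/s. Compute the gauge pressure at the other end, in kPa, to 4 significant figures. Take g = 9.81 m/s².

The volume flow rate is constant, so v₂ = (A₁/A₂)v₁ = (371.9/53.96)·2.804 = 19.32 m/s.
Bernoulli: P₁ + ½ρv₁² + ρg h₁ = P₂ + ½ρv₂² + ρg h₂, so P₂ = P₁ + ½ρ(v₁² − v₂²) − ρg(h₂ − h₁).
P₂ = 116200 + ½·1025·(2.804² − 19.32²) − 1025·9.81·(−10.75) = 116200 + (-187300) − (-108100) = 36950 Pa.

36.95 kPa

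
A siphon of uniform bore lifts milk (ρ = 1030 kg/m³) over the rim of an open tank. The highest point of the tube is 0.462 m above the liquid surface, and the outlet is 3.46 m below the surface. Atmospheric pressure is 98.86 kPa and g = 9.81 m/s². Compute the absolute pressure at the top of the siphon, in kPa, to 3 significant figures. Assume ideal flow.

The outlet speed comes from Torricelli: v = √(2g·3.46) = 8.24 m/s.
Continuity keeps v the same throughout the tube; from surface to crest, P_atm + 0 = P_top + ½ρv² + ρg·h_top.
P_top = 98860 − ½·1030·8.24² − 1030·9.81·0.462 = 59200 Pa.

P_top ≈ 59.2 kPa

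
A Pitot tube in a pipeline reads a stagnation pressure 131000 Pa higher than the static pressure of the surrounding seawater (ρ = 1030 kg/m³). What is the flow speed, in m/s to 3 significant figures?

The dynamic pressure equals the rise in static pressure at the stagnation point: ΔP = ½ρv².
v = √(2ΔP/ρ) = √(2·131000/1030) = 15.9 m/s.

15.9 m/s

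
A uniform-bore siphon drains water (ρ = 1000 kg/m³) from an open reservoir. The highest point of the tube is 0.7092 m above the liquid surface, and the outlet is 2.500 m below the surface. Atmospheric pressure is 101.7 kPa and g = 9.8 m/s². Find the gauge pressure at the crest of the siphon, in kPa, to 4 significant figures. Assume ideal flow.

Bernoulli surface→outlet gives ½v² = g·h_out, so v = √(2·9.8·2.500) = 7.000 m/s.
The bore is uniform, so the speed at the crest is the same v. Bernoulli surface→crest: P_atm = P_top + ½ρv² + ρg·h_top.
P_top = 101700 − ½·1000·7.000² − 1000·9.8·0.7092 = 70250 Pa. So P_gauge = P_top − P_atm = -31450 Pa.

-31.45 kPa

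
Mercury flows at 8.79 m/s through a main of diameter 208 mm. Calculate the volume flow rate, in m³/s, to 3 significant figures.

Q = A·v = 0.0340 m² × 8.79 m/s = 0.299 m³/s.

Q ≈ 0.299 m³/s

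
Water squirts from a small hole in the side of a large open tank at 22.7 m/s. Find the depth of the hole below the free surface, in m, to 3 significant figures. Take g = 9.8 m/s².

h = 26.3 m

Inverting v = √(2gh) gives h = v² / 2g.
h = 22.7²/(2·9.8) = 515/19.60 = 26.3 m.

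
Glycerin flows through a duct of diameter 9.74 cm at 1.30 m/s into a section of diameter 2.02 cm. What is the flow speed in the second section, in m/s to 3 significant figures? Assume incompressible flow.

The volume flow rate is constant, so v₂ = (A₁/A₂)v₁ = (74.5/3.20)·1.30 = 30.2 m/s.

v₂ = 30.2 m/s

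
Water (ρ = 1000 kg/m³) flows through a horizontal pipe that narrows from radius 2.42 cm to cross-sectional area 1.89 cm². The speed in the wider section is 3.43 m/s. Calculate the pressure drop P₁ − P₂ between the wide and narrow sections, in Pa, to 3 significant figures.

ΔP = 552000 Pa

The volume flow rate is constant, so v₂ = (A₁/A₂)v₁ = (18.4/1.89)·3.43 = 33.4 m/s.
With no height change, Bernoulli's equation is P₁ + ½ρv₁² = P₂ + ½ρv₂².
P₁ − P₂ = ½·1000·(33.4² − 3.43²) = ½·1000·1100 = 552000 Pa.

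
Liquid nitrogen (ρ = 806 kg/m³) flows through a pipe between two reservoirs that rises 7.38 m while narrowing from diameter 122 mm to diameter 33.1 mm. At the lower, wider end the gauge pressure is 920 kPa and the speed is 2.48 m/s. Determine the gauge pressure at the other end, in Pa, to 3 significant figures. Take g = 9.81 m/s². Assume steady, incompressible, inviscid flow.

The volume flow rate is constant, so v₂ = (A₁/A₂)v₁ = (117/8.60)·2.48 = 33.7 m/s.
Bernoulli: P₁ + ½ρv₁² + ρg h₁ = P₂ + ½ρv₂² + ρg h₂, so P₂ = P₁ + ½ρ(v₁² − v₂²) − ρg(h₂ − h₁).
P₂ = 920000 + ½·806·(2.48² − 33.7²) − 806·9.81·(+7.38) = 920000 + (-455000) − (58400) = 407000 Pa.

P₂ = 407000 Pa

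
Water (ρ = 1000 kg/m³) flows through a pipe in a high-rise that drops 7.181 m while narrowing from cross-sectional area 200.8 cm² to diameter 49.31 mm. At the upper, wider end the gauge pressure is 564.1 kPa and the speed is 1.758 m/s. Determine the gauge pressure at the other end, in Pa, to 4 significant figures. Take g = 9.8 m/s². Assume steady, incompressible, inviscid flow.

P₂ ≈ 465200 Pa

By continuity, v₂ = v₁·A₁/A₂ = 1.758·(200.8/19.10) = 18.49 m/s.
Bernoulli: P₁ + ½ρv₁² + ρg h₁ = P₂ + ½ρv₂² + ρg h₂, so P₂ = P₁ + ½ρ(v₁² − v₂²) − ρg(h₂ − h₁).
P₂ = 564100 + ½·1000·(1.758² − 18.49²) − 1000·9.8·(−7.181) = 564100 + (-169300) − (-70370) = 465200 Pa.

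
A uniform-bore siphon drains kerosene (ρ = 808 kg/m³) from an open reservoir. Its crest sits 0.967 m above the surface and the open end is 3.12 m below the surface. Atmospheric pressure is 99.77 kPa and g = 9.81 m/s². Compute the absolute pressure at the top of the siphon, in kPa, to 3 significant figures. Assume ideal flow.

The outlet speed comes from Torricelli: v = √(2g·3.12) = 7.82 m/s.
With constant cross-section the crest speed equals v; applying Bernoulli from the surface up to the crest, P_top = P_atm − ½ρv² − ρg·h_top.
P_top = 99770 − ½·808·7.82² − 808·9.81·0.967 = 67400 Pa.

67.4 kPa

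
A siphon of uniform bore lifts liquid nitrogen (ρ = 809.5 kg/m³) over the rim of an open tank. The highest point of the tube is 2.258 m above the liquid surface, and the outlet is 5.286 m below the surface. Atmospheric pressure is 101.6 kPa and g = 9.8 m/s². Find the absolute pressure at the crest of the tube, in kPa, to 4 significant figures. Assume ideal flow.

P_top = 41.75 kPa

Bernoulli surface→outlet gives ½v² = g·h_out, so v = √(2·9.8·5.286) = 10.18 m/s.
Continuity keeps v the same throughout the tube; from surface to crest, P_atm + 0 = P_top + ½ρv² + ρg·h_top.
P_top = 101600 − ½·809.5·10.18² − 809.5·9.8·2.258 = 41750 Pa.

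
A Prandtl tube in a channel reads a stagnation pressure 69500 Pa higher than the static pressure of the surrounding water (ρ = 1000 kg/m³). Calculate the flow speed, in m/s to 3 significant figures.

v = 11.8 m/s

At the stagnation point the flow is brought to rest, so Bernoulli gives P_stag − P_static = ½ρv².
v = √(2ΔP/ρ) = √(2·69500/1000) = 11.8 m/s.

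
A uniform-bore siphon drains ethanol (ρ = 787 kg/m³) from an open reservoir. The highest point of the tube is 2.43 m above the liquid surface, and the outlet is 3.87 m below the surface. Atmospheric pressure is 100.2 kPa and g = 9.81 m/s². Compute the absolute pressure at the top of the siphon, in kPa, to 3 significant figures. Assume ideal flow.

P_top ≈ 51.6 kPa

From the surface to the outlet (both open to atmosphere, surface at rest): v = √(2g·h_out) = √(2·9.81·3.87) = 8.71 m/s.
Continuity keeps v the same throughout the tube; from surface to crest, P_atm + 0 = P_top + ½ρv² + ρg·h_top.
P_top = 100200 − ½·787·8.71² − 787·9.81·2.43 = 51600 Pa.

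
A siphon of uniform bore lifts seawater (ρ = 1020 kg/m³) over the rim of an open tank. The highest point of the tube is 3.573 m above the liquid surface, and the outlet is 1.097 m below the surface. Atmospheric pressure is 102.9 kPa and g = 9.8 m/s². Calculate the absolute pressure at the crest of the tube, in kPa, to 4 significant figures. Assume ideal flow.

Bernoulli surface→outlet gives ½v² = g·h_out, so v = √(2·9.8·1.097) = 4.637 m/s.
With constant cross-section the crest speed equals v; applying Bernoulli from the surface up to the crest, P_top = P_atm − ½ρv² − ρg·h_top.
P_top = 102900 − ½·1020·4.637² − 1020·9.8·3.573 = 56220 Pa.

P_top ≈ 56.22 kPa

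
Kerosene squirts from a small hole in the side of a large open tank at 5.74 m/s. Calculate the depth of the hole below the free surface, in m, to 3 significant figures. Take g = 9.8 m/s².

Torricelli: v = √(2gh), so h = v²/(2g).
h = 5.74²/(2·9.8) = 32.9/19.60 = 1.68 m.

h = 1.68 m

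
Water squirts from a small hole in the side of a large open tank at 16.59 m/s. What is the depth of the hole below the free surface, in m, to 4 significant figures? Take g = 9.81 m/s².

Inverting v = √(2gh) gives h = v² / 2g.
h = 16.59²/(2·9.81) = 275.2/19.62 = 14.03 m.

h ≈ 14.03 m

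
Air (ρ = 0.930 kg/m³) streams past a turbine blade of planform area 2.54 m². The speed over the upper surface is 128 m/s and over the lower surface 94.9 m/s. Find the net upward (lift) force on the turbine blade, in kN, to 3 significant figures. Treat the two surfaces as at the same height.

F ≈ 8.71 kN

With equal heights on the two surfaces, Bernoulli gives P_lower − P_upper = ½ρ(v_upper² − v_lower²).
ΔP = ½·0.930·(128² − 94.9²) = 3430 Pa.
Lift = ΔP · A = 3430 × 2.54 = 8710 N.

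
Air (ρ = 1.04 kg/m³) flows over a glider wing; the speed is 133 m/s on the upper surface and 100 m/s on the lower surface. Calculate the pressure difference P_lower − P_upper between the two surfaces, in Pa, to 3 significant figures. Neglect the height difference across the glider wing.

ΔP ≈ 4000 Pa

The pressure is lower where the speed is higher: ΔP = ½ρ(v_up² − v_low²).
ΔP = ½·1.04·(133² − 100²) = 4000 Pa.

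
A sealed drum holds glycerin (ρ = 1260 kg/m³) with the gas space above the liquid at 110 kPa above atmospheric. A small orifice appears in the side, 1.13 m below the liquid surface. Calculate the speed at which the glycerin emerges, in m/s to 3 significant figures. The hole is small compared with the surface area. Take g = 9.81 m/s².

14.0 m/s

Take point 1 at the surface (v₁ ≈ 0) and point 2 at the hole (at atmospheric pressure). Bernoulli: P₁ + ρg h = P_atm + ½ρv₂².
With P₁ − P_atm = 110000 Pa, v₂ = √(2gh + 2ΔP/ρ) = √(2·9.81·1.13 + 2·110000/1260) = 14.0 m/s.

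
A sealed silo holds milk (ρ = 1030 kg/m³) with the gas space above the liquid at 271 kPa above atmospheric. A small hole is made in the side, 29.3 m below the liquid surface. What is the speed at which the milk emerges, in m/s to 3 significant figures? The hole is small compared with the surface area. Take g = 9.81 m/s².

v ≈ 33.2 m/s

Take point 1 at the surface (v₁ ≈ 0) and point 2 at the hole (at atmospheric pressure). Bernoulli: P₁ + ρg h = P_atm + ½ρv₂².
With P₁ − P_atm = 271000 Pa, v₂ = √(2gh + 2ΔP/ρ) = √(2·9.81·29.3 + 2·271000/1030) = 33.2 m/s.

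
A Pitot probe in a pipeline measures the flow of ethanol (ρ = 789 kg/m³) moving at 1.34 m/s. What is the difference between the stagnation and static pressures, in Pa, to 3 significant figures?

708 Pa

At the stagnation point the flow is brought to rest, so Bernoulli gives P_stag − P_static = ½ρv².
ΔP = ½·789·1.34² = 708 Pa.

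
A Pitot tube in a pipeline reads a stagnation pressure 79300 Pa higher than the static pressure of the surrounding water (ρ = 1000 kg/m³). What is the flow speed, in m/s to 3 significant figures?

The dynamic pressure equals the rise in static pressure at the stagnation point: ΔP = ½ρv².
v = √(2ΔP/ρ) = √(2·79300/1000) = 12.6 m/s.

v ≈ 12.6 m/s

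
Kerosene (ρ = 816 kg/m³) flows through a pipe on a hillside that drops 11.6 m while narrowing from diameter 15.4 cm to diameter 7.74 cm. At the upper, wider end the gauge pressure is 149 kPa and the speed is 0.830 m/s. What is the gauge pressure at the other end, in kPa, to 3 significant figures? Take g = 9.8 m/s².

The volume flow rate is constant, so v₂ = (A₁/A₂)v₁ = (186/47.1)·0.830 = 3.29 m/s.
Applying Bernoulli between the two ends and solving for P₂: P₂ = P₁ + ½ρ(v₁² − v₂²) − ρgΔh.
P₂ = 149000 + ½·816·(0.830² − 3.29²) − 816·9.8·(−11.6) = 149000 + (-4120) − (-92800) = 238000 Pa.

P₂ = 238 kPa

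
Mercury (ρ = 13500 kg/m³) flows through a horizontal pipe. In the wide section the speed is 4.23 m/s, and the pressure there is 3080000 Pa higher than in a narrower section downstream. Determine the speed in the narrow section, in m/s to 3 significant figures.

v₂ ≈ 21.8 m/s

Horizontal Bernoulli: P₁ + ½ρv₁² = P₂ + ½ρv₂², so v₂² = v₁² + 2(P₁ − P₂)/ρ.
v₂ = √(4.23² + 2·3080000/13500) = √(17.9 + 456) = 21.8 m/s.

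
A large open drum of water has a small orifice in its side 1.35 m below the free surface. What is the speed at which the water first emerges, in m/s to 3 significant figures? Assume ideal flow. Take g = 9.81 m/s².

v = 5.15 m/s

Torricelli's result v = √(2gh) gives v = √(2·9.81·1.35) = 5.15 m/s.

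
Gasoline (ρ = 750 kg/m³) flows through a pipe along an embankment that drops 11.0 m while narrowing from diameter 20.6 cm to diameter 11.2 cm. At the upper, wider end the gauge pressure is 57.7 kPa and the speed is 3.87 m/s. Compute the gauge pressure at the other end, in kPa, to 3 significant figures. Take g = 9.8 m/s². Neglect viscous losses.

P₂ = 79.9 kPa

The volume flow rate is constant, so v₂ = (A₁/A₂)v₁ = (333/98.5)·3.87 = 13.1 m/s.
Energy conservation along the streamline gives P₂ = P₁ − ½ρ(v₂² − v₁²) − ρg(h₂ − h₁).
P₂ = 57700 + ½·750·(3.87² − 13.1²) − 750·9.8·(−11.0) = 57700 + (-58700) − (-80900) = 79900 Pa.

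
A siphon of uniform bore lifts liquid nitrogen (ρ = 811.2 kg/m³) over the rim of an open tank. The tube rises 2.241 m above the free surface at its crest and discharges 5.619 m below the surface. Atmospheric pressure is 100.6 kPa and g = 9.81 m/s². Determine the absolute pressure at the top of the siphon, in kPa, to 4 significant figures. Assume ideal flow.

P_top ≈ 38.05 kPa

Bernoulli surface→outlet gives ½v² = g·h_out, so v = √(2·9.81·5.619) = 10.50 m/s.
Continuity keeps v the same throughout the tube; from surface to crest, P_atm + 0 = P_top + ½ρv² + ρg·h_top.
P_top = 100600 − ½·811.2·10.50² − 811.2·9.81·2.241 = 38050 Pa.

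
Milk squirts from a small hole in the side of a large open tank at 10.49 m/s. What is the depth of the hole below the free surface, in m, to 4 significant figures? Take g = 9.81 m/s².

Inverting v = √(2gh) gives h = v² / 2g.
h = 10.49²/(2·9.81) = 110.0/19.62 = 5.609 m.

h ≈ 5.609 m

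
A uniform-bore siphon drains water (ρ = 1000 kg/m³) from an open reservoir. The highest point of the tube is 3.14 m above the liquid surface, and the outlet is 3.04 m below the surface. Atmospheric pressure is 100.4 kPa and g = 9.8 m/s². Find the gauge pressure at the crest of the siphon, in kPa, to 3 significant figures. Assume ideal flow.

P_gauge = -60.6 kPa

From the surface to the outlet (both open to atmosphere, surface at rest): v = √(2g·h_out) = √(2·9.8·3.04) = 7.72 m/s.
With constant cross-section the crest speed equals v; applying Bernoulli from the surface up to the crest, P_top = P_atm − ½ρv² − ρg·h_top.
P_top = 100400 − ½·1000·7.72² − 1000·9.8·3.14 = 39800 Pa. So P_gauge = P_top − P_atm = -60600 Pa.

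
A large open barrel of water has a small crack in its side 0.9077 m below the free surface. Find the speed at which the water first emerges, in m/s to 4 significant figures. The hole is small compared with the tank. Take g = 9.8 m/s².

Torricelli's result v = √(2gh) gives v = √(2·9.8·0.9077) = 4.218 m/s.

4.218 m/s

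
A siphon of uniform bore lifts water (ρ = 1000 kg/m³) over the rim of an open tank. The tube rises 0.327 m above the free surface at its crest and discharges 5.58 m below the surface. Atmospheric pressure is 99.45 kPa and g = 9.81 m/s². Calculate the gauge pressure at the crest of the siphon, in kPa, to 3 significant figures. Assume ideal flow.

P_gauge = -57.9 kPa

From the surface to the outlet (both open to atmosphere, surface at rest): v = √(2g·h_out) = √(2·9.81·5.58) = 10.5 m/s.
Continuity keeps v the same throughout the tube; from surface to crest, P_atm + 0 = P_top + ½ρv² + ρg·h_top.
P_top = 99450 − ½·1000·10.5² − 1000·9.81·0.327 = 41500 Pa. So P_gauge = P_top − P_atm = -57900 Pa.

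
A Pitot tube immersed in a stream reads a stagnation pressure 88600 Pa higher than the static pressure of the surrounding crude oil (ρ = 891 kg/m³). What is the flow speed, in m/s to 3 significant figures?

Bernoulli between the free stream and the stagnation point: ½ρv² = P_stag − P_static.
v = √(2ΔP/ρ) = √(2·88600/891) = 14.1 m/s.

v ≈ 14.1 m/s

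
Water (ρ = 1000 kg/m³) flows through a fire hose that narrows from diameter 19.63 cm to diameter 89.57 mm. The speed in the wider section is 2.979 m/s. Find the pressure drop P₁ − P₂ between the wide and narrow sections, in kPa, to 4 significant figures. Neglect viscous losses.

ΔP ≈ 97.93 kPa

The volume flow rate is constant, so v₂ = (A₁/A₂)v₁ = (302.6/63.01)·2.979 = 14.31 m/s.
The pipe is horizontal, so Bernoulli reduces to P₁ + ½ρv₁² = P₂ + ½ρv₂².
P₁ − P₂ = ½·1000·(14.31² − 2.979²) = ½·1000·195.9 = 97930 Pa.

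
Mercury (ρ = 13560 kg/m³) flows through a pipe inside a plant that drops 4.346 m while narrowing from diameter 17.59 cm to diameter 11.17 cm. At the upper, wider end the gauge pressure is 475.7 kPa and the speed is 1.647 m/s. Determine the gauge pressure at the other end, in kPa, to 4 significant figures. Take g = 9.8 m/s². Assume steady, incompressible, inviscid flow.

The volume flow rate is constant, so v₂ = (A₁/A₂)v₁ = (243.0/97.99)·1.647 = 4.084 m/s.
Bernoulli: P₁ + ½ρv₁² + ρg h₁ = P₂ + ½ρv₂² + ρg h₂, so P₂ = P₁ + ½ρ(v₁² − v₂²) − ρg(h₂ − h₁).
P₂ = 475700 + ½·13560·(1.647² − 4.084²) − 13560·9.8·(−4.346) = 475700 + (-94710) − (-577500) = 958500 Pa.

P₂ ≈ 958.5 kPa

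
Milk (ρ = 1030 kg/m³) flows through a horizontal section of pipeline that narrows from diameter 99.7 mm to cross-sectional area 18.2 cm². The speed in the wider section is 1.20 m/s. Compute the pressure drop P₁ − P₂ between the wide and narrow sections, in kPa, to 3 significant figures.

The volume flow rate is constant, so v₂ = (A₁/A₂)v₁ = (78.1/18.2)·1.20 = 5.15 m/s.
The pipe is horizontal, so Bernoulli reduces to P₁ + ½ρv₁² = P₂ + ½ρv₂².
P₁ − P₂ = ½·1030·(5.15² − 1.20²) = ½·1030·25.1 = 12900 Pa.

ΔP = 12.9 kPa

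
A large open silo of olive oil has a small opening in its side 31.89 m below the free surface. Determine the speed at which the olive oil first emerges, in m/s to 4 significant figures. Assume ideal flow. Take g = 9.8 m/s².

v = 25.00 m/s

Bernoulli from surface to hole (P equal, v_surface ≈ 0): v = √(2gh) = √(2×9.8×31.89) = 25.00 m/s.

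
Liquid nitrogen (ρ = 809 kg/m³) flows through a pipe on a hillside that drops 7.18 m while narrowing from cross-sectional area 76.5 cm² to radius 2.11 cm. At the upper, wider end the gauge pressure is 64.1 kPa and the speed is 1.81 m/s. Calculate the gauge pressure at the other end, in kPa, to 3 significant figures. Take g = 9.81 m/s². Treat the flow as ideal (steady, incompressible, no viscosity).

Continuity gives A₁v₁ = A₂v₂, so v₂ = (76.5 cm²)/(14.0 cm²) × 1.81 m/s = 9.90 m/s.
Bernoulli: P₁ + ½ρv₁² + ρg h₁ = P₂ + ½ρv₂² + ρg h₂, so P₂ = P₁ + ½ρ(v₁² − v₂²) − ρg(h₂ − h₁).
P₂ = 64100 + ½·809·(1.81² − 9.90²) − 809·9.81·(−7.18) = 64100 + (-38300) − (-57000) = 82800 Pa.

P₂ ≈ 82.8 kPa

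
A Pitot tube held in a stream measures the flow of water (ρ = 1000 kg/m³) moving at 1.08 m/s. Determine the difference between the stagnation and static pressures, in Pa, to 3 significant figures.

ΔP ≈ 583 Pa

Bernoulli between the free stream and the stagnation point: ½ρv² = P_stag − P_static.
ΔP = ½·1000·1.08² = 583 Pa.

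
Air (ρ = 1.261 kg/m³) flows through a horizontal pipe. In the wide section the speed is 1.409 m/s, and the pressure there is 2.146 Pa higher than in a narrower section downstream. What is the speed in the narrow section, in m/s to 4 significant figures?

v₂ ≈ 2.321 m/s

Along the level pipe P + ½ρv² is conserved, hence v₂² = v₁² + 2(P₁ − P₂)/ρ.
v₂ = √(1.409² + 2·2.146/1.261) = √(1.985 + 3.404) = 2.321 m/s.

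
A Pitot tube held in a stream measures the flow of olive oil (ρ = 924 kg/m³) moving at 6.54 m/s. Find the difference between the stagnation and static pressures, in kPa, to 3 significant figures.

ΔP = 19.8 kPa

At the stagnation point the flow is brought to rest, so Bernoulli gives P_stag − P_static = ½ρv².
ΔP = ½·924·6.54² = 19800 Pa.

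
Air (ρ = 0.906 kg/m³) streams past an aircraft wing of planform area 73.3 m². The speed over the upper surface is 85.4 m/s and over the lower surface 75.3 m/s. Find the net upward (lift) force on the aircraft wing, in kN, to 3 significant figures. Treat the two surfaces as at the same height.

The faster flow above has the lower pressure; Bernoulli (same height) gives ΔP = ½ρ(v_up² − v_low²).
ΔP = ½·0.906·(85.4² − 75.3²) = 735 Pa.
Lift = ΔP · A = 735 × 73.3 = 53900 N.

F ≈ 53.9 kN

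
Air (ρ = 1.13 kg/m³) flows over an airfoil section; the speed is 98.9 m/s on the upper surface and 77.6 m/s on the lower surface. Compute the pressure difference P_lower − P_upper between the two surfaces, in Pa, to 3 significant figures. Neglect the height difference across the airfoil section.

With negligible Δh, P + ½ρv² is constant, so P_low − P_up = ½ρ(v_up² − v_low²).
ΔP = ½·1.13·(98.9² − 77.6²) = 2120 Pa.

ΔP ≈ 2120 Pa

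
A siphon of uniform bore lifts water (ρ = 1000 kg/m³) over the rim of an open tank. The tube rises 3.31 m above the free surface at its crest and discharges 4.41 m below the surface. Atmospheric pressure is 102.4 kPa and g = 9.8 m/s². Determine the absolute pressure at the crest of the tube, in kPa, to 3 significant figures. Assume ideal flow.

From the surface to the outlet (both open to atmosphere, surface at rest): v = √(2g·h_out) = √(2·9.8·4.41) = 9.30 m/s.
With constant cross-section the crest speed equals v; applying Bernoulli from the surface up to the crest, P_top = P_atm − ½ρv² − ρg·h_top.
P_top = 102400 − ½·1000·9.30² − 1000·9.8·3.31 = 26700 Pa.

P_top ≈ 26.7 kPa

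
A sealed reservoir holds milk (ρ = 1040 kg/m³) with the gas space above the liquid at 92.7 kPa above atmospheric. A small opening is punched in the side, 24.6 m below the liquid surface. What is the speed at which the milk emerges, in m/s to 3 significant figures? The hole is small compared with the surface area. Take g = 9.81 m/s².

v ≈ 25.7 m/s

Take point 1 at the surface (v₁ ≈ 0) and point 2 at the hole (at atmospheric pressure). Bernoulli: P₁ + ρg h = P_atm + ½ρv₂².
With P₁ − P_atm = 92700 Pa, v₂ = √(2gh + 2ΔP/ρ) = √(2·9.81·24.6 + 2·92700/1040) = 25.7 m/s.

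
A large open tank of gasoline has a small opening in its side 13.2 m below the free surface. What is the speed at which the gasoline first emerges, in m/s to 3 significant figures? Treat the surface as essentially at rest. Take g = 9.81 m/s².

Bernoulli from surface to hole (P equal, v_surface ≈ 0): v = √(2gh) = √(2×9.81×13.2) = 16.1 m/s.

v ≈ 16.1 m/s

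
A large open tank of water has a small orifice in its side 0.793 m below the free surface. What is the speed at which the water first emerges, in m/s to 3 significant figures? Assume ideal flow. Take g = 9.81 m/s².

With the surface at rest and both surface and jet at atmospheric pressure, Bernoulli gives ρg h = ½ρv², so v = √(2gh) = √(2·9.81·0.793) = 3.94 m/s.

v = 3.94 m/s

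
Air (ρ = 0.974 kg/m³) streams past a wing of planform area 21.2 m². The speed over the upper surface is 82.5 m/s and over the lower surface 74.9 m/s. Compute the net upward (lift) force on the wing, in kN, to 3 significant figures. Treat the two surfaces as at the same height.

The faster flow above has the lower pressure; Bernoulli (same height) gives ΔP = ½ρ(v_up² − v_low²).
ΔP = ½·0.974·(82.5² − 74.9²) = 583 Pa.
Lift = ΔP · A = 583 × 21.2 = 12400 N.

12.4 kN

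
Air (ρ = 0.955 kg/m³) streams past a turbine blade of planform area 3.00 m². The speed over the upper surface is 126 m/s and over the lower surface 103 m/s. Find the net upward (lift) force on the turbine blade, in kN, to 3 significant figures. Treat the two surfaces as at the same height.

With equal heights on the two surfaces, Bernoulli gives P_lower − P_upper = ½ρ(v_upper² − v_lower²).
ΔP = ½·0.955·(126² − 103²) = 2510 Pa.
Lift = ΔP · A = 2510 × 3.00 = 7540 N.

F = 7.54 kN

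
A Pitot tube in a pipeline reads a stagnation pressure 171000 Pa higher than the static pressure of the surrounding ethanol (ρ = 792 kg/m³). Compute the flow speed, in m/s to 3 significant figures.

The dynamic pressure equals the rise in static pressure at the stagnation point: ΔP = ½ρv².
v = √(2ΔP/ρ) = √(2·171000/792) = 20.8 m/s.

20.8 m/s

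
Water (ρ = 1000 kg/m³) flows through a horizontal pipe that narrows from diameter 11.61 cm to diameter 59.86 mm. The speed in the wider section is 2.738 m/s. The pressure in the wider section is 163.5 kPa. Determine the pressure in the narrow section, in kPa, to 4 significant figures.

114.2 kPa

The volume flow rate is constant, so v₂ = (A₁/A₂)v₁ = (105.9/28.14)·2.738 = 10.30 m/s.
Along the horizontal streamline, P + ½ρv² is constant.
P₂ = P₁ − ½ρ(v₂² − v₁²) = 163500 − ½·1000·(10.30² − 2.738²) = 163500 − 49290 = 114200 Pa.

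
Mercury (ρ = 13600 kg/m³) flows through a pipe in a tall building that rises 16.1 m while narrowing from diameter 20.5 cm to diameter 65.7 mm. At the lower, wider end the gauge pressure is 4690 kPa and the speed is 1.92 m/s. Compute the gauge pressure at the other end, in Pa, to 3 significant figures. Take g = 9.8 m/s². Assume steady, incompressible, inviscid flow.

Continuity gives A₁v₁ = A₂v₂, so v₂ = (330 cm²)/(33.9 cm²) × 1.92 m/s = 18.7 m/s.
Bernoulli: P₁ + ½ρv₁² + ρg h₁ = P₂ + ½ρv₂² + ρg h₂, so P₂ = P₁ + ½ρ(v₁² − v₂²) − ρg(h₂ − h₁).
P₂ = 4690000 + ½·13600·(1.92² − 18.7²) − 13600·9.8·(+16.1) = 4690000 + (-2350000) − (2150000) = 193000 Pa.

P₂ ≈ 193000 Pa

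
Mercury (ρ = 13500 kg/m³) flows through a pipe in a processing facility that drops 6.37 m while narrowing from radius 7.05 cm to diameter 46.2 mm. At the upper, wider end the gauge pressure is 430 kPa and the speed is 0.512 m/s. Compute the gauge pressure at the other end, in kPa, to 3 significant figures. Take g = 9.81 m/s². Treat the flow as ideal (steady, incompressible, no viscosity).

1120 kPa

The volume flow rate is constant, so v₂ = (A₁/A₂)v₁ = (156/16.8)·0.512 = 4.77 m/s.
Energy conservation along the streamline gives P₂ = P₁ − ½ρ(v₂² − v₁²) − ρg(h₂ − h₁).
P₂ = 430000 + ½·13500·(0.512² − 4.77²) − 13500·9.81·(−6.37) = 430000 + (-152000) − (-844000) = 1120000 Pa.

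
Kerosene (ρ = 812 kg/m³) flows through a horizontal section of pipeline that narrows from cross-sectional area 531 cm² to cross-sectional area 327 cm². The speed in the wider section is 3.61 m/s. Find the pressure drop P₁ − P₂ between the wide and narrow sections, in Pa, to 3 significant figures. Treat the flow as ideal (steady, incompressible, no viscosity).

ΔP ≈ 8660 Pa

By continuity, v₂ = v₁·A₁/A₂ = 3.61·(531/327) = 5.86 m/s.
Along the horizontal streamline, P + ½ρv² is constant.
P₁ − P₂ = ½·812·(5.86² − 3.61²) = ½·812·21.3 = 8660 Pa.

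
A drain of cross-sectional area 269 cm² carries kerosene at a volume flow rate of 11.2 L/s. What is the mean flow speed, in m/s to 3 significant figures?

v ≈ 0.416 m/s

Q = 11.2 L/s = 0.0112 m³/s.
v = Q/A = 0.0112 / 0.0269 = 0.416 m/s.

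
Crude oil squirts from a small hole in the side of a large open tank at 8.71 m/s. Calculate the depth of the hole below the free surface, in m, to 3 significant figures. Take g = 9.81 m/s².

Inverting v = √(2gh) gives h = v² / 2g.
h = 8.71²/(2·9.81) = 75.9/19.62 = 3.87 m.

h ≈ 3.87 m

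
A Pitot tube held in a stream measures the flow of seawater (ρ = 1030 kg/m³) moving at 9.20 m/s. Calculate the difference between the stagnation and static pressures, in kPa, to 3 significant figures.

43.6 kPa

Bernoulli between the free stream and the stagnation point: ½ρv² = P_stag − P_static.
ΔP = ½·1030·9.20² = 43600 Pa.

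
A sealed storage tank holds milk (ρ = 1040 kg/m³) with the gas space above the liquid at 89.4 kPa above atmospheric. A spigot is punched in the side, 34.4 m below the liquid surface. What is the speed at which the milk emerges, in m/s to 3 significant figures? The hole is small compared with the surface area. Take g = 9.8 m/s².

Take point 1 at the surface (v₁ ≈ 0) and point 2 at the hole (at atmospheric pressure). Bernoulli: P₁ + ρg h = P_atm + ½ρv₂².
With P₁ − P_atm = 89400 Pa, v₂ = √(2gh + 2ΔP/ρ) = √(2·9.8·34.4 + 2·89400/1040) = 29.1 m/s.

v ≈ 29.1 m/s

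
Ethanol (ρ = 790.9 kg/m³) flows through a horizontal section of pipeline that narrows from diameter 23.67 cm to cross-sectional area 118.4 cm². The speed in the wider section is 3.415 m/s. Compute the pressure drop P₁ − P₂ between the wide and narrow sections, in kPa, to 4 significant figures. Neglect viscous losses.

Continuity gives A₁v₁ = A₂v₂, so v₂ = (440.0 cm²)/(118.4 cm²) × 3.415 m/s = 12.69 m/s.
Bernoulli (h₁ = h₂): P₁ − P₂ = ½ρ(v₂² − v₁²).
P₁ − P₂ = ½·790.9·(12.69² − 3.415²) = ½·790.9·149.4 = 59090 Pa.

ΔP ≈ 59.09 kPa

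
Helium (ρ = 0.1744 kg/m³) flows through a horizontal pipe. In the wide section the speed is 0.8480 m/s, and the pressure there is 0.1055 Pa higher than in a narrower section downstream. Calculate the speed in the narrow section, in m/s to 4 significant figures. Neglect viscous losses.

With h₁ = h₂, rearranging Bernoulli gives v₂ = √(v₁² + 2ΔP/ρ).
v₂ = √(0.8480² + 2·0.1055/0.1744) = √(0.7191 + 1.210) = 1.389 m/s.

v₂ = 1.389 m/s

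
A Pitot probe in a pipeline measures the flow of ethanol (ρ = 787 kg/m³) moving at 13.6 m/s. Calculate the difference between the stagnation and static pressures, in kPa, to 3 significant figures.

ΔP = 72.8 kPa

At the stagnation point the flow is brought to rest, so Bernoulli gives P_stag − P_static = ½ρv².
ΔP = ½·787·13.6² = 72800 Pa.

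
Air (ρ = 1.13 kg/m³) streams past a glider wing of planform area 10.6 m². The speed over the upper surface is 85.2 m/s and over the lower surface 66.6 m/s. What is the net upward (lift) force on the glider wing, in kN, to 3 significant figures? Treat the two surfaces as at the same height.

With equal heights on the two surfaces, Bernoulli gives P_lower − P_upper = ½ρ(v_upper² − v_lower²).
ΔP = ½·1.13·(85.2² − 66.6²) = 1600 Pa.
Lift = ΔP · A = 1600 × 10.6 = 16900 N.

F = 16.9 kN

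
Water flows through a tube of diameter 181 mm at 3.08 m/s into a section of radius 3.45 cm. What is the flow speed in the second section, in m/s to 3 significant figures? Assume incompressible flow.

21.2 m/s

The volume flow rate is constant, so v₂ = (A₁/A₂)v₁ = (257/37.4)·3.08 = 21.2 m/s.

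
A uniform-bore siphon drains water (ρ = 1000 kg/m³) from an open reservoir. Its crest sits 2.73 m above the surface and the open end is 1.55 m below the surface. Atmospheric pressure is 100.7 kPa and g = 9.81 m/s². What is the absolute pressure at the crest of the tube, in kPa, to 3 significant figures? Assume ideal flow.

The outlet speed comes from Torricelli: v = √(2g·1.55) = 5.51 m/s.
Continuity keeps v the same throughout the tube; from surface to crest, P_atm + 0 = P_top + ½ρv² + ρg·h_top.
P_top = 100700 − ½·1000·5.51² − 1000·9.81·2.73 = 58700 Pa.

P_top ≈ 58.7 kPa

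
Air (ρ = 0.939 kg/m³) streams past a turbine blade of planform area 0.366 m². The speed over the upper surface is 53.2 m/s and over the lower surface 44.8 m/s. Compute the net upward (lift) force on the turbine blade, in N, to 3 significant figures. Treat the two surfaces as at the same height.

F = 141 N

With equal heights on the two surfaces, Bernoulli gives P_lower − P_upper = ½ρ(v_upper² − v_lower²).
ΔP = ½·0.939·(53.2² − 44.8²) = 386 Pa.
Lift = ΔP · A = 386 × 0.366 = 141 N.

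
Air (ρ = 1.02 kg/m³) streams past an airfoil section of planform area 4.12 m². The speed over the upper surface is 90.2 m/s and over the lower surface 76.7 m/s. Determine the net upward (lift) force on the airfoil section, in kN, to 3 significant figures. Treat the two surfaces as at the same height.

The faster flow above has the lower pressure; Bernoulli (same height) gives ΔP = ½ρ(v_up² − v_low²).
ΔP = ½·1.02·(90.2² − 76.7²) = 1150 Pa.
Lift = ΔP · A = 1150 × 4.12 = 4730 N.

F ≈ 4.73 kN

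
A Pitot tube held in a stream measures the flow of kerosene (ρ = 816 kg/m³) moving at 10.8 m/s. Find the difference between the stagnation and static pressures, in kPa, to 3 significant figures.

At the stagnation point the flow is brought to rest, so Bernoulli gives P_stag − P_static = ½ρv².
ΔP = ½·816·10.8² = 47600 Pa.

47.6 kPa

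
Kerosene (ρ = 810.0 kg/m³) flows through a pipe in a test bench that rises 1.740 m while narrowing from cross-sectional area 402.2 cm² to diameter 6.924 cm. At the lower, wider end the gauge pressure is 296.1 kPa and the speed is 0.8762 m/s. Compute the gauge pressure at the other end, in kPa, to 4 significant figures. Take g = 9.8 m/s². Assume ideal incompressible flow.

P₂ ≈ 247.1 kPa

Mass conservation (A₁v₁ = A₂v₂) gives v₂ = 0.8762 × 402.2/37.65 = 9.359 m/s.
Bernoulli: P₁ + ½ρv₁² + ρg h₁ = P₂ + ½ρv₂² + ρg h₂, so P₂ = P₁ + ½ρ(v₁² − v₂²) − ρg(h₂ − h₁).
P₂ = 296100 + ½·810.0·(0.8762² − 9.359²) − 810.0·9.8·(+1.740) = 296100 + (-35170) − (13810) = 247100 Pa.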